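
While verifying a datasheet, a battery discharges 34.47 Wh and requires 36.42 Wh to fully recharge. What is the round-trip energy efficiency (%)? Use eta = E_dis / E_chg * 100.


eta_e = E_dis / E_chg * 100 = 34.47 / 36.42 * 100 = 94.65%

94.65%


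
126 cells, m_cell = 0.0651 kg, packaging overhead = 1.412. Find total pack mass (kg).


Cell mass sum = 126 * 0.0651 = 8.2026 kg
With overhead 1.412: m_pack = 8.2026 * 1.412 = 11.58 kg

11.58 kg


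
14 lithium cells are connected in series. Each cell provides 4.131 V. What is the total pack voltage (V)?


With 14 cells in series at 4.131 V each, V_pack = 57.834 V

57.834 V


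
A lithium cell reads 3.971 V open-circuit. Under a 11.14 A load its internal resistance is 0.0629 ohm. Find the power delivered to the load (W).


Step 1: V_terminal = OCV - I*R = 3.971 - 11.14 * 0.0629 = 3.2703 V
Step 2: P_out = V_terminal * I = 3.2703 * 11.14 = 36.43 W

36.43 W


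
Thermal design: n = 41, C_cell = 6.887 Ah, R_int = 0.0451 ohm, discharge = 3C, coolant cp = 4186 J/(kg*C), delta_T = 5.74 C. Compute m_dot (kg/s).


Step 1: I = 3 * 6.887 = 20.661 A
Step 2: Q_cell = I^2 * R = 20.661^2 * 0.0451 = 19.252 W
Step 3: Q_total = 41 * 19.252 = 789.33 W
Step 4: m_dot = Q_total / (cp * dT) = 789.33 / (4186 * 5.74) = 0.03285 kg/s

0.03285 kg/s


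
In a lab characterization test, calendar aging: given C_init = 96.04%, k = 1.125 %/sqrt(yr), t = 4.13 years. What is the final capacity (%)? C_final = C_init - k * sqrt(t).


Step 1: sqrt(4.13 yr) = 2.0322
Step 2: drop = 1.125 * 2.0322 = 2.2862
Step 3: C_final = 96.04 - 2.2862 = 93.75%

93.75%


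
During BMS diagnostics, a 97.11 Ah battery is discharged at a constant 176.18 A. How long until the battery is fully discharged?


t = capacity / current = 97.11 / 176.18 = 0.5512 hr

0.5512 hr


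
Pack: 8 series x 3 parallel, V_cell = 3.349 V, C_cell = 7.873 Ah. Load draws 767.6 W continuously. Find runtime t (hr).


Step 1: E_pack = Ns * V_cell * Np * C_cell = 8 * 3.349 * 3 * 7.873 = 632.8 Wh
Step 2: t = E_pack / P = 632.8 / 767.6 = 0.8244 hr

0.8244 hr


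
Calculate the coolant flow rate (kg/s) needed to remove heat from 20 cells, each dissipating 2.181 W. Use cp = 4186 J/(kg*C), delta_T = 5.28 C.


Q_total = 20 * 2.181 = 43.62 W
m_dot = Q_total / (cp * dT) = 43.62 / (4186 * 5.28) = 0.001974 kg/s

0.001974 kg/s


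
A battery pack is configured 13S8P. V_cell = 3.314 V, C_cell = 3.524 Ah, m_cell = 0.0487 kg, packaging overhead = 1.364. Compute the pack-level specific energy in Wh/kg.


Step 1: V_pack = 13 * 3.314 = 43.082 V
Step 2: C_pack = 8 * 3.524 = 28.192 Ah
Step 3: E_pack = V_pack * C_pack = 43.082 * 28.192 = 1214.6 Wh
Step 4: m_pack = 13 * 8 * 0.0487 * 1.364 = 6.9084 kg
Step 5: ED = E_pack / m_pack = 1214.6 / 6.9084 = 175.8 Wh/kg

175.8 Wh/kg


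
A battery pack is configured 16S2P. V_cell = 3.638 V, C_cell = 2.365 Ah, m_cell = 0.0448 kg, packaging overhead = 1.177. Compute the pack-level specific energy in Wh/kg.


Step 1: V_pack = 16 * 3.638 = 58.208 V
Step 2: C_pack = 2 * 2.365 = 4.73 Ah
Step 3: E_pack = V_pack * C_pack = 58.208 * 4.73 = 275.32 Wh
Step 4: m_pack = 16 * 2 * 0.0448 * 1.177 = 1.6873 kg
Step 5: ED = E_pack / m_pack = 275.32 / 1.6873 = 163.2 Wh/kg

163.2 Wh/kg


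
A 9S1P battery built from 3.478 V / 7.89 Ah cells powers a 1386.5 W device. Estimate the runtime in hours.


Step 1: E_pack = Ns * V_cell * Np * C_cell = 9 * 3.478 * 1 * 7.89 = 246.97 Wh
Step 2: t = E_pack / P = 246.97 / 1386.5 = 0.1781 hr

0.1781 hr


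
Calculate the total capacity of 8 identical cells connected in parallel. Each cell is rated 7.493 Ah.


Parallel capacities add: 8 * 7.493 Ah = 59.944 Ah

59.944 Ah


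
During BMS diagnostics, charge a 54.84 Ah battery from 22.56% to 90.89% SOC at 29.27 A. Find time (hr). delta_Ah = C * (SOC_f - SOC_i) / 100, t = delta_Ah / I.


delta_Ah = 54.84 * (90.89 - 22.56) / 100 = 37.472 Ah
t = delta_Ah / I = 37.472 / 29.27 = 1.280 hr

1.280 hr


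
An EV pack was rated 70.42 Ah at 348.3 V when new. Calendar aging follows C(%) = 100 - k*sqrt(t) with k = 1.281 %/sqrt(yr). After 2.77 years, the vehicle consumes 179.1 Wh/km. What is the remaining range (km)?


Step 1: capacity retention = 100 - 1.281 * sqrt(2.77) = 100 - 1.281 * 1.6643 = 97.868%
Step 2: C_now = 70.42 * 97.868/100 = 68.919 Ah
Step 3: E_pack = V * C_now = 348.3 * 68.919 = 24004 Wh
Step 4: range = E_pack / consumption = 24004 / 179.1 = 134.0 km

134.0 km


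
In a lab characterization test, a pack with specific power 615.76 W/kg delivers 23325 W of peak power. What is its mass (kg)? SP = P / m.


m = P / SP = 23325 / 615.76 = 37.88 kg

37.88 kg


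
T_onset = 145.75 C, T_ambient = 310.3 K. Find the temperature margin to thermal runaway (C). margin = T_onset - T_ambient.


Convert: T_ambient = 310.3 K = 37.15 C
margin = 145.75 - 37.15 = 108.6 C

108.6 C


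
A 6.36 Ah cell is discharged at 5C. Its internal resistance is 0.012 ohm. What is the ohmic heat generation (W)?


Step 1: I = C_rate * capacity = 5 * 6.36 = 31.8 A
Step 2: Q = I^2 * R = 31.8^2 * 0.012 = 1011.2 * 0.012 = 12.13 W

12.13 W


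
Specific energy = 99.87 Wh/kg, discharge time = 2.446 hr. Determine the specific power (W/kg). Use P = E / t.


Specific power = 99.87 Wh/kg / 2.446 hr = 40.83 W/kg

40.83 W/kg


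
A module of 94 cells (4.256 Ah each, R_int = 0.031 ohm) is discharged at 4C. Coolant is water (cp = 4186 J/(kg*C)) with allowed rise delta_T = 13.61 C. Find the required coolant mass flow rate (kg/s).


Step 1: I = 4 * 4.256 = 17.024 A
Step 2: Q_cell = I^2 * R = 17.024^2 * 0.031 = 8.9843 W
Step 3: Q_total = 94 * 8.9843 = 844.52 W
Step 4: m_dot = Q_total / (cp * dT) = 844.52 / (4186 * 13.61) = 0.01482 kg/s

0.01482 kg/s


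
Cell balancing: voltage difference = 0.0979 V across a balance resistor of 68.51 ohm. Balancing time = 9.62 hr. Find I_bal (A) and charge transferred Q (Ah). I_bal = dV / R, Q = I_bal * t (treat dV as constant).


First, Ohm's law: I_bal = 0.0979 V / 68.51 ohm = 0.001429 A
Then Q = I * t = 0.001429 A * 9.62 hr = 0.01375 Ah

I=0.001429 A, Q=0.01375 Ah


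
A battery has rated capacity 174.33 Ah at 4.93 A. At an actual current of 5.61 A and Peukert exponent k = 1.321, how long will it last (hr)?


t_rated = C / I_rated = 174.33 / 4.93 = 35.361 hr
(I_rated/I)^k = (0.87879)^1.321 = 0.84309
t = t_rated * (I_rated/I)^k = 35.361 * 0.84309 = 29.81 hr

29.81 hr


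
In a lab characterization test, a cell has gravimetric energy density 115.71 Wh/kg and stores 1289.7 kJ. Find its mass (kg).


Convert: E = 1289.7 kJ = 358.25 Wh
m = E / ED = 358.25 / 115.71 = 3.096 kg

3.096 kg


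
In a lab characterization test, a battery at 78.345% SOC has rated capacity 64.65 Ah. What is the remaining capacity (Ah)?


remaining = SOC / 100 * total = 78.345 / 100 * 64.65 = 50.65 Ah

50.65 Ah


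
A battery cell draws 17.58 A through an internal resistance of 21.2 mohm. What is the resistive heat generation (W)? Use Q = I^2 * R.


Convert: R = 21.2 mohm = 0.0212 ohm
Q = I^2 * R = 17.58^2 * 0.0212 = 6.552 W

6.552 W


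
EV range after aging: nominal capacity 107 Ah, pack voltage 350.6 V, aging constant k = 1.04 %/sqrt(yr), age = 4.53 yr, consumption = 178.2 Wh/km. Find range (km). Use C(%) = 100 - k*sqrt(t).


Step 1: capacity retention = 100 - 1.04 * sqrt(4.53) = 100 - 1.04 * 2.1284 = 97.786%
Step 2: C_now = 107 * 97.786/100 = 104.63 Ah
Step 3: E_pack = V * C_now = 350.6 * 104.63 = 36683 Wh
Step 4: range = E_pack / consumption = 36683 / 178.2 = 205.9 km

205.9 km


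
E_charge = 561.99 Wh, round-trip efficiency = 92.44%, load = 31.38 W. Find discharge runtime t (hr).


Step 1: E_discharge = eta/100 * E_charge = 92.44/100 * 561.99 = 519.5 Wh
Step 2: t = E_discharge / P = 519.5 / 31.38 = 16.56 hr

16.56 hr


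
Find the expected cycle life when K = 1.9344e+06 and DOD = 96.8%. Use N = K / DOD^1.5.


Step 1: DOD^1.5 = 96.8^1.5 = 952.39
Step 2: N = 1.9344e+06 / 952.39 = 2031 cycles

2031 cycles


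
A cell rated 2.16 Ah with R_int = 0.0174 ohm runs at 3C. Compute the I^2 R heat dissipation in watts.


Step 1: I = C_rate * capacity = 3 * 2.16 = 6.48 A
Step 2: Q = I^2 * R = 6.48^2 * 0.0174 = 41.99 * 0.0174 = 0.7306 W

0.7306 W


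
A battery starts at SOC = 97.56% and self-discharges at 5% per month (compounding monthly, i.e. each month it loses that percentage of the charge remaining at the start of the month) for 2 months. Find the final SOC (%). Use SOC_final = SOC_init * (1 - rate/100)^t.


Monthly retention factor = 1 - 5/100 = 0.95
Over 2 months: factor^2 = 0.9025
SOC_final = 97.56 * 0.9025 = 88.05%

88.05%


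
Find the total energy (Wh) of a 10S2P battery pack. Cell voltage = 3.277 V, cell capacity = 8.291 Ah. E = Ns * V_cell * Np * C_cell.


E = Ns * Vcell * Np * Ccell = 10 * 3.277 * 2 * 8.291 = 543.4 Wh

543.4 Wh


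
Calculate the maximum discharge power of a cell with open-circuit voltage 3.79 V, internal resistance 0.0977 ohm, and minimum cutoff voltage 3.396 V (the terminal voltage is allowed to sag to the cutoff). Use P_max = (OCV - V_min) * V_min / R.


P_max = (OCV - V_min) * V_min / R = (3.79 - 3.396) * 3.396 / 0.0977 = 0.394 * 3.396 / 0.0977 = 13.70 W

13.70 W


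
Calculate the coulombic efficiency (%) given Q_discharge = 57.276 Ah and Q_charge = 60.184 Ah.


Coulombic efficiency = 57.276/60.184 * 100% = 95.17%

95.17%


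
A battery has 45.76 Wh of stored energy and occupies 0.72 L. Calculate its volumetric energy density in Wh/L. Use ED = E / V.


Volumetric ED = 45.76 Wh / 0.72 L = 63.56 Wh/L

63.56 Wh/L


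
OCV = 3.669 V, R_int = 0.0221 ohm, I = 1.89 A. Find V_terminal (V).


IR drop = 1.89 * 0.0221 = 0.041769 V
V = 3.669 - 0.041769 = 3.627 V

3.627 V


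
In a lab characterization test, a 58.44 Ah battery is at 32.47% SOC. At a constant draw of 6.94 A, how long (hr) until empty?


Step 1: remaining = SOC/100 * C_total = 32.47/100 * 58.44 = 18.975 Ah
Step 2: t = remaining / I = 18.975 / 6.94 = 2.734 hr

2.734 hr


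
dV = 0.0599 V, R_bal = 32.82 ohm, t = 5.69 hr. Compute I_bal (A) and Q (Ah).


I_bal = dV / R = 0.0599 / 32.82 = 0.0018251 A
Q = I_bal * t = 0.0018251 * 5.69 = 0.01038 Ah

I=0.0018251 A, Q=0.01038 Ah


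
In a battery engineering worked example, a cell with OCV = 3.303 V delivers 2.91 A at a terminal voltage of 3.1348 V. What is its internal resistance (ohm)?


R = (OCV - V) / I = (3.303 - 3.1348) / 2.91 = 0.05780 ohm

0.05780 ohm


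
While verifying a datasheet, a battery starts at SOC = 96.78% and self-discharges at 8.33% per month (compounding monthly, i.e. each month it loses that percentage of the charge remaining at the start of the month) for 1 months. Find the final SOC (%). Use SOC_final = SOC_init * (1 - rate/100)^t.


decay = (1 - 8.33/100)^1 = 0.9167
SOC_final = 96.78 * 0.9167 = 88.72%

88.72%


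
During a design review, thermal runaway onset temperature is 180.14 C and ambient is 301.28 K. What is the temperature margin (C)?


Convert: T_ambient = 301.28 K = 28.13 C
margin = 180.14 - 28.13 = 152.01 C

152.01 C


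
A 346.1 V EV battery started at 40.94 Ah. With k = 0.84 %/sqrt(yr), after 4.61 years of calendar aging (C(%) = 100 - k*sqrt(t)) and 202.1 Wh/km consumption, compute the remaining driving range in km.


Step 1: capacity retention = 100 - 0.84 * sqrt(4.61) = 100 - 0.84 * 2.1471 = 98.196%
Step 2: C_now = 40.94 * 98.196/100 = 40.201 Ah
Step 3: E_pack = V * C_now = 346.1 * 40.201 = 13914 Wh
Step 4: range = E_pack / consumption = 13914 / 202.1 = 68.85 km

68.85 km


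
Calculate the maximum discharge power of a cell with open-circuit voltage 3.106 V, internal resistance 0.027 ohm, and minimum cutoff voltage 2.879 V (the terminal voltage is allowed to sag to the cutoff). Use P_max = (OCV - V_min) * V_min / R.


P_max = (OCV - V_min) * V_min / R = (3.106 - 2.879) * 2.879 / 0.027 = 0.227 * 2.879 / 0.027 = 24.20 W

24.20 W


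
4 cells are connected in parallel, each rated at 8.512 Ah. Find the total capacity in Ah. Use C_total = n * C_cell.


C_total = 4 * 8.512 = 34.048 Ah

34.048 Ah


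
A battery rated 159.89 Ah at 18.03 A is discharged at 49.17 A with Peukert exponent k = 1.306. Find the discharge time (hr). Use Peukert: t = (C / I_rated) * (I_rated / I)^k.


Step 1: t_rated = C / I_rated = 159.89 / 18.03 = 8.868 hr
Step 2: ratio = 18.03 / 49.17 = 0.36669
Step 3: ratio^k = 0.36669^1.306 = 0.26976
Step 4: t = t_rated * ratio^k = 8.868 * 0.26976 = 2.392 hr

2.392 hr


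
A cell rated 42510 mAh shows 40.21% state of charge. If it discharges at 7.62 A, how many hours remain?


Convert: C_total = 42510 mAh = 42.51 Ah
Step 1: remaining = SOC/100 * C_total = 40.21/100 * 42.51 = 17.093 Ah
Step 2: t = remaining / I = 17.093 / 7.62 = 2.243 hr

2.243 hr


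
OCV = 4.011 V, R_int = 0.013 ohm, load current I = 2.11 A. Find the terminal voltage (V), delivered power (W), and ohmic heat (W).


Step 1: V_terminal = OCV - I*R = 4.011 - 2.11 * 0.013 = 3.9836 V
Step 2: P_out = V_terminal * I = 3.9836 * 2.11 = 8.405 W
Step 3: Q = I^2 * R = 2.11^2 * 0.013 = 0.05788 W

V=3.9836 V, P=8.405 W, Q=0.05788 W


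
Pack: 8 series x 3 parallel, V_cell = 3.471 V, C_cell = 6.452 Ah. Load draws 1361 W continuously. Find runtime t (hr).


Step 1: E_pack = Ns * V_cell * Np * C_cell = 8 * 3.471 * 3 * 6.452 = 537.48 Wh
Step 2: t = E_pack / P = 537.48 / 1361 = 0.3949 hr

0.3949 hr


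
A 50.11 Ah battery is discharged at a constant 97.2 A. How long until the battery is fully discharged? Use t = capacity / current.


Runtime = 50.11 Ah / 97.2 A = 0.5155 hr

0.5155 hr


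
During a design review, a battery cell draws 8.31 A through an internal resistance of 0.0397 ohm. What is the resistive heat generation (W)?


I^2 = 69.056
Q = 69.056 * 0.0397 = 2.742 W

2.742 W


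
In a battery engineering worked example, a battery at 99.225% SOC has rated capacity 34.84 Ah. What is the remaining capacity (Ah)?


remaining = SOC / 100 * total = 99.225 / 100 * 34.84 = 34.57 Ah

34.57 Ah


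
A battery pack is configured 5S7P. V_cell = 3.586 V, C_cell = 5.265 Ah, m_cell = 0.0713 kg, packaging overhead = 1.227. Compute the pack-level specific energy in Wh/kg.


Step 1: V_pack = 5 * 3.586 = 17.93 V
Step 2: C_pack = 7 * 5.265 = 36.855 Ah
Step 3: E_pack = V_pack * C_pack = 17.93 * 36.855 = 660.81 Wh
Step 4: m_pack = 5 * 7 * 0.0713 * 1.227 = 3.062 kg
Step 5: ED = E_pack / m_pack = 660.81 / 3.062 = 215.8 Wh/kg

215.8 Wh/kg


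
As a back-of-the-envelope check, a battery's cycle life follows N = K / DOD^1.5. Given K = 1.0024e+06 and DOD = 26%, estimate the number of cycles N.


DOD^1.5 = 132.57
N = K / DOD^1.5 = 1.0024e+06 / 132.57 = 7561

7561 cycles


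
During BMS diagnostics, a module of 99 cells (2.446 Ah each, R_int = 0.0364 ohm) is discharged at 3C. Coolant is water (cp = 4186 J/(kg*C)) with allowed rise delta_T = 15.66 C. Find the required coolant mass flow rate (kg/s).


Step 1: I = 3 * 2.446 = 7.338 A
Step 2: Q_cell = I^2 * R = 7.338^2 * 0.0364 = 1.96 W
Step 3: Q_total = 99 * 1.96 = 194.04 W
Step 4: m_dot = Q_total / (cp * dT) = 194.04 / (4186 * 15.66) = 0.002960 kg/s

0.002960 kg/s


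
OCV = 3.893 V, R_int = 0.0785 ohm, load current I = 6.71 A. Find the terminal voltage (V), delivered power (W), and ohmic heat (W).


Step 1: V_terminal = OCV - I*R = 3.893 - 6.71 * 0.0785 = 3.3663 V
Step 2: P_out = V_terminal * I = 3.3663 * 6.71 = 22.59 W
Step 3: Q = I^2 * R = 6.71^2 * 0.0785 = 3.534 W

V=3.3663 V, P=22.59 W, Q=3.534 W


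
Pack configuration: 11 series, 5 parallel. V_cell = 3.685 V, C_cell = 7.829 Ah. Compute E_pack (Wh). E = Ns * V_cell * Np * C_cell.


V_pack = 11 * 3.685 = 40.535 V
C_pack = 5 * 7.829 = 39.145 Ah
E = V_pack * C_pack = 40.535 * 39.145 = 1587 Wh

1587 Wh


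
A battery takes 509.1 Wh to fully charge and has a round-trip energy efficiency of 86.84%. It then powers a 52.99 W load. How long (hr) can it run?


Step 1: E_discharge = eta/100 * E_charge = 86.84/100 * 509.1 = 442.1 Wh
Step 2: t = E_discharge / P = 442.1 / 52.99 = 8.343 hr

8.343 hr


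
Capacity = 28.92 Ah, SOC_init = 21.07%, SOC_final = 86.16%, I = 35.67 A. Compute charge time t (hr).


delta_Ah = 28.92 * (86.16 - 21.07) / 100 = 18.824 Ah
t = delta_Ah / I = 18.824 / 35.67 = 0.5277 hr

0.5277 hr


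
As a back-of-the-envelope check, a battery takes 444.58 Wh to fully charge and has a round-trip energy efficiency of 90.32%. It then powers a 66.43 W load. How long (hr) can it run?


Step 1: E_discharge = eta/100 * E_charge = 90.32/100 * 444.58 = 401.54 Wh
Step 2: t = E_discharge / P = 401.54 / 66.43 = 6.045 hr

6.045 hr


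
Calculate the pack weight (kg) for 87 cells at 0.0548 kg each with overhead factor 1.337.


m_pack = n * m_cell * overhead = 87 * 0.0548 * 1.337 = 6.374 kg

6.374 kg


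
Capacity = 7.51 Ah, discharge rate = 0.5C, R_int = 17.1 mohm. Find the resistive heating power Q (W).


Convert: R = 17.1 mohm = 0.0171 ohm
Step 1: I = C_rate * capacity = 0.5 * 7.51 = 3.755 A
Step 2: Q = I^2 * R = 3.755^2 * 0.0171 = 14.1 * 0.0171 = 0.2411 W

0.2411 W


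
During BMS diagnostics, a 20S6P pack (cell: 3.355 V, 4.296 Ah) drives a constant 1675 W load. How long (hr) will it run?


Step 1: E_pack = Ns * V_cell * Np * C_cell = 20 * 3.355 * 6 * 4.296 = 1729.6 Wh
Step 2: t = E_pack / P = 1729.6 / 1675 = 1.033 hr

1.033 hr


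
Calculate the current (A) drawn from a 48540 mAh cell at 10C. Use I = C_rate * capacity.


Convert: capacity = 48540 mAh = 48.54 Ah
At 10C: I = 10 * 48.54 Ah = 485.4 A

485.4 A


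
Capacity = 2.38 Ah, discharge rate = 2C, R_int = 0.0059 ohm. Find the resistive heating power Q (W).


Step 1: I = C_rate * capacity = 2 * 2.38 = 4.76 A
Step 2: Q = I^2 * R = 4.76^2 * 0.0059 = 22.658 * 0.0059 = 0.1337 W

0.1337 W


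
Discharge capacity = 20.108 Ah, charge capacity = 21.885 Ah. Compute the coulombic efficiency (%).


eta_c = Q_dis / Q_chg * 100 = 20.108 / 21.885 * 100 = 91.88%

91.88%


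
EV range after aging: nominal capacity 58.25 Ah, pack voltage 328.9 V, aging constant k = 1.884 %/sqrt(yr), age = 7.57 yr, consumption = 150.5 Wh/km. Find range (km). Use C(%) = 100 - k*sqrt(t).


Step 1: capacity retention = 100 - 1.884 * sqrt(7.57) = 100 - 1.884 * 2.7514 = 94.816%
Step 2: C_now = 58.25 * 94.816/100 = 55.23 Ah
Step 3: E_pack = V * C_now = 328.9 * 55.23 = 18165 Wh
Step 4: range = E_pack / consumption = 18165 / 150.5 = 120.7 km

120.7 km


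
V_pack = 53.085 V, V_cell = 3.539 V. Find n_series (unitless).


n = V_pack / V_cell = 53.085 / 3.539 = 15

15


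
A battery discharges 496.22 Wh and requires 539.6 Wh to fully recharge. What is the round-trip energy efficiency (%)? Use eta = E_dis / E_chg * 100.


eta_e = E_dis / E_chg * 100 = 496.22 / 539.6 * 100 = 91.96%

91.96%


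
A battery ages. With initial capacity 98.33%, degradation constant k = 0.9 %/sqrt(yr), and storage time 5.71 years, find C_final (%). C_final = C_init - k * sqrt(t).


Step 1: sqrt(5.71 yr) = 2.3896
Step 2: drop = 0.9 * 2.3896 = 2.1506
Step 3: C_final = 98.33 - 2.1506 = 96.18%

96.18%


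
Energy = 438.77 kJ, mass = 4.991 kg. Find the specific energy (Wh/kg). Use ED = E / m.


Convert: E = 438.77 kJ = 121.88 Wh
ED = E / m = 121.88 / 4.991 = 24.42 Wh/kg

24.42 Wh/kg


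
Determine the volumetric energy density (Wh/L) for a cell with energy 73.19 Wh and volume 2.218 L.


Volumetric ED = 73.19 Wh / 2.218 L = 33.00 Wh/L

33.00 Wh/L


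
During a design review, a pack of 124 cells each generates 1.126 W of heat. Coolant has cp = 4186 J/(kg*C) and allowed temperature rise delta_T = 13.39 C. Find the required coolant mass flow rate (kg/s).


Step 1: Total heat Q = 124 * 1.126 W = 139.62 W
Step 2: denom = cp * dT = 4186 * 13.39 = 56051
Step 3: m_dot = 139.62 / 56051 = 0.002491 kg/s

0.002491 kg/s


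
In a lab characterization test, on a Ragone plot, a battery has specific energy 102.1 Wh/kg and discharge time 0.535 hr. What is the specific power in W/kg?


P_specific = E / t = 102.1 / 0.535 = 190.8 W/kg

190.8 W/kg


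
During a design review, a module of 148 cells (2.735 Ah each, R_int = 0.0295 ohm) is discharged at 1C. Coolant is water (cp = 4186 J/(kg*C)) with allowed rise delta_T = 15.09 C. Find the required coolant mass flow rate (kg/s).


Step 1: I = 1 * 2.735 = 2.735 A
Step 2: Q_cell = I^2 * R = 2.735^2 * 0.0295 = 0.22067 W
Step 3: Q_total = 148 * 0.22067 = 32.659 W
Step 4: m_dot = Q_total / (cp * dT) = 32.659 / (4186 * 15.09) = 5.170e-04 kg/s

5.170e-04 kg/s


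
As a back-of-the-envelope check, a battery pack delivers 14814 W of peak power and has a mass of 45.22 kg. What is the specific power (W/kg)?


Specific power = 14814 W / 45.22 kg = 327.6 W/kg

327.6 W/kg


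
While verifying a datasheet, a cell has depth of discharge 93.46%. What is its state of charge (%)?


SOC = 100 - DOD = 100 - 93.46 = 6.54%

6.54%


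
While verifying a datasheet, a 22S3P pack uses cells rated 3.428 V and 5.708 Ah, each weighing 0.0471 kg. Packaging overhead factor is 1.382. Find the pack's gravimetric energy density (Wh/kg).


Step 1: V_pack = 22 * 3.428 = 75.416 V
Step 2: C_pack = 3 * 5.708 = 17.124 Ah
Step 3: E_pack = V_pack * C_pack = 75.416 * 17.124 = 1291.4 Wh
Step 4: m_pack = 22 * 3 * 0.0471 * 1.382 = 4.2961 kg
Step 5: ED = E_pack / m_pack = 1291.4 / 4.2961 = 300.6 Wh/kg

300.6 Wh/kg


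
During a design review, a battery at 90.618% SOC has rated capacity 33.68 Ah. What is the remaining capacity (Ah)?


remaining = SOC / 100 * total = 90.618 / 100 * 33.68 = 30.52 Ah

30.52 Ah


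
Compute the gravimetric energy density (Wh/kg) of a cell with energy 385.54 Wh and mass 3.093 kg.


Specific energy = 385.54 Wh / 3.093 kg = 124.6 Wh/kg

124.6 Wh/kg


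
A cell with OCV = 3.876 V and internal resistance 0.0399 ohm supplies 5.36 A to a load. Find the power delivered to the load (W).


Step 1: V_terminal = OCV - I*R = 3.876 - 5.36 * 0.0399 = 3.6621 V
Step 2: P_out = V_terminal * I = 3.6621 * 5.36 = 19.63 W

19.63 W


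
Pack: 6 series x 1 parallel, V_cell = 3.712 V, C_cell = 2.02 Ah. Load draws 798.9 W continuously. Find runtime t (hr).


Step 1: E_pack = Ns * V_cell * Np * C_cell = 6 * 3.712 * 1 * 2.02 = 44.989 Wh
Step 2: t = E_pack / P = 44.989 / 798.9 = 0.05631 hr

0.05631 hr


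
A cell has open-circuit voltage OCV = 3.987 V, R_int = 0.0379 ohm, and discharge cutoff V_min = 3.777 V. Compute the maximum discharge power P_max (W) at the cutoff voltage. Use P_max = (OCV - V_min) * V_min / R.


dV = OCV - V_min = 0.21 V (so I_max = dV / R)
P_max = dV * V_min / R = 0.21 * 3.777 / 0.0379 = 20.93 W

20.93 W


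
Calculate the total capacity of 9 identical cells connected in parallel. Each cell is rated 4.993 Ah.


Parallel capacities add: 9 * 4.993 Ah = 44.937 Ah

44.937 Ah


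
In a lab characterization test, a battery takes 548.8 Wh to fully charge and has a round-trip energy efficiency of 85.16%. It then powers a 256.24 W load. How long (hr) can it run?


Step 1: E_discharge = eta/100 * E_charge = 85.16/100 * 548.8 = 467.36 Wh
Step 2: t = E_discharge / P = 467.36 / 256.24 = 1.824 hr

1.824 hr


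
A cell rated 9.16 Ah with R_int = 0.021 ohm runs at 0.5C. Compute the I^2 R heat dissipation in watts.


Step 1: I = C_rate * capacity = 0.5 * 9.16 = 4.58 A
Step 2: Q = I^2 * R = 4.58^2 * 0.021 = 20.976 * 0.021 = 0.4405 W

0.4405 W


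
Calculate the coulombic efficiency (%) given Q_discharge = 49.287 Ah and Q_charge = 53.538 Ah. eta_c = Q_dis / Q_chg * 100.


Coulombic efficiency = 49.287/53.538 * 100% = 92.06%

92.06%


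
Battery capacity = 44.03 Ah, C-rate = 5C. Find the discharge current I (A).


I = C_rate * capacity = 5 * 44.03 = 220.15 A

220.15 A


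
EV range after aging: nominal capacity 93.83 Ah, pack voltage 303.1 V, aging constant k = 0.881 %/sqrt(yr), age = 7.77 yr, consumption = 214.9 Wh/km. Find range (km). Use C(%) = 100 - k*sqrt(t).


Step 1: capacity retention = 100 - 0.881 * sqrt(7.77) = 100 - 0.881 * 2.7875 = 97.544%
Step 2: C_now = 93.83 * 97.544/100 = 91.526 Ah
Step 3: E_pack = V * C_now = 303.1 * 91.526 = 27742 Wh
Step 4: range = E_pack / consumption = 27742 / 214.9 = 129.1 km

129.1 km


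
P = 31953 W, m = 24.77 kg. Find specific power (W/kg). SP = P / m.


SP = P / m = 31953 / 24.77 = 1290 W/kg

1290 W/kg


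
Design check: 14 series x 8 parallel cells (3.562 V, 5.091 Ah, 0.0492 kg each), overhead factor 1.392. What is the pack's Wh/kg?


Step 1: V_pack = 14 * 3.562 = 49.868 V
Step 2: C_pack = 8 * 5.091 = 40.728 Ah
Step 3: E_pack = V_pack * C_pack = 49.868 * 40.728 = 2031 Wh
Step 4: m_pack = 14 * 8 * 0.0492 * 1.392 = 7.6705 kg
Step 5: ED = E_pack / m_pack = 2031 / 7.6705 = 264.8 Wh/kg

264.8 Wh/kg


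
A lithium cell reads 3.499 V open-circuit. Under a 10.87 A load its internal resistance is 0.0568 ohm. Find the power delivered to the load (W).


Step 1: V_terminal = OCV - I*R = 3.499 - 10.87 * 0.0568 = 2.8816 V
Step 2: P_out = V_terminal * I = 2.8816 * 10.87 = 31.32 W

31.32 W


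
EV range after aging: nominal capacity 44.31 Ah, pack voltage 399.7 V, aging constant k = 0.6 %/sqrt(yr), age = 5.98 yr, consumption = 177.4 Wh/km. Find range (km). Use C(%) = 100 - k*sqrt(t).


Step 1: capacity retention = 100 - 0.6 * sqrt(5.98) = 100 - 0.6 * 2.4454 = 98.533%
Step 2: C_now = 44.31 * 98.533/100 = 43.66 Ah
Step 3: E_pack = V * C_now = 399.7 * 43.66 = 17451 Wh
Step 4: range = E_pack / consumption = 17451 / 177.4 = 98.37 km

98.37 km


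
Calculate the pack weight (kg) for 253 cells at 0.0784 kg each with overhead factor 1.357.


Cell mass sum = 253 * 0.0784 = 19.835 kg
With overhead 1.357: m_pack = 19.835 * 1.357 = 26.92 kg

26.92 kg


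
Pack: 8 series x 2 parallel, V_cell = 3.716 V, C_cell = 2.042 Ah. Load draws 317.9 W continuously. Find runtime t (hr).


Step 1: E_pack = Ns * V_cell * Np * C_cell = 8 * 3.716 * 2 * 2.042 = 121.41 Wh
Step 2: t = E_pack / P = 121.41 / 317.9 = 0.3819 hr

0.3819 hr


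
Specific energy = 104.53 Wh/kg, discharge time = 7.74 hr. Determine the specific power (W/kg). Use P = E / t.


Specific power = 104.53 Wh/kg / 7.74 hr = 13.51 W/kg

13.51 W/kg


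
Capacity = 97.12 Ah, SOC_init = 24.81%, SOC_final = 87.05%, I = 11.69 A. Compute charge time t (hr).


Step 1: dSOC = 87.05% - 24.81% = 62.24%
Step 2: delta_Ah = 97.12 * 62.24 / 100 = 60.447 Ah
Step 3: t = 60.447 / 11.69 = 5.171 hr

5.171 hr


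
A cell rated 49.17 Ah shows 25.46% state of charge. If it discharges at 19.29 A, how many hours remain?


Step 1: remaining = SOC/100 * C_total = 25.46/100 * 49.17 = 12.519 Ah
Step 2: t = remaining / I = 12.519 / 19.29 = 0.6490 hr

0.6490 hr


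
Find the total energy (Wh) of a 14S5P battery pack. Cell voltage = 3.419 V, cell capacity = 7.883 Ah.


V_pack = 14 * 3.419 = 47.866 V
C_pack = 5 * 7.883 = 39.415 Ah
E = V_pack * C_pack = 47.866 * 39.415 = 1887 Wh

1887 Wh


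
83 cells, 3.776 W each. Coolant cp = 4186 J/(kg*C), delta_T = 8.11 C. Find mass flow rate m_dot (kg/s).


Step 1: Total heat Q = 83 * 3.776 W = 313.41 W
Step 2: denom = cp * dT = 4186 * 8.11 = 33948
Step 3: m_dot = 313.41 / 33948 = 0.009232 kg/s

0.009232 kg/s


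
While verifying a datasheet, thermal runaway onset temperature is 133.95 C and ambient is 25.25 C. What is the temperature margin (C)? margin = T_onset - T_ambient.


margin = T_onset - T_ambient = 133.95 - 25.25 = 108.7 C

108.7 C


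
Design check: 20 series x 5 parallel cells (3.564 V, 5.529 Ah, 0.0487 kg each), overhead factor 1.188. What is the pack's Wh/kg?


Step 1: V_pack = 20 * 3.564 = 71.28 V
Step 2: C_pack = 5 * 5.529 = 27.645 Ah
Step 3: E_pack = V_pack * C_pack = 71.28 * 27.645 = 1970.5 Wh
Step 4: m_pack = 20 * 5 * 0.0487 * 1.188 = 5.7856 kg
Step 5: ED = E_pack / m_pack = 1970.5 / 5.7856 = 340.6 Wh/kg

340.6 Wh/kg


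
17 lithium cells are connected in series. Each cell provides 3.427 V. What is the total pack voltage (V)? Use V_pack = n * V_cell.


Series voltages add: 17 * 3.427 V = 58.259 V

58.259 V


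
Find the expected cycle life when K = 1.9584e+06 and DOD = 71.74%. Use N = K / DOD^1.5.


Step 1: DOD^1.5 = 71.74^1.5 = 607.63
Step 2: N = 1.9584e+06 / 607.63 = 3223 cycles

3223 cycles


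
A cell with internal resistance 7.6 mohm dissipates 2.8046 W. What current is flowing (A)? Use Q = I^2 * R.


Convert: R = 7.6 mohm = 0.0076 ohm
I = sqrt(Q / R) = sqrt(2.8046 / 0.0076) = sqrt(369.03) = 19.21 A

19.21 A


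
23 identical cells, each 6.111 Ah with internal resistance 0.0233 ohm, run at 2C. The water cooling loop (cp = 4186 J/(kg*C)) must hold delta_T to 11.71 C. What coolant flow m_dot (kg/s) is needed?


Step 1: I = 2 * 6.111 = 12.222 A
Step 2: Q_cell = I^2 * R = 12.222^2 * 0.0233 = 3.4805 W
Step 3: Q_total = 23 * 3.4805 = 80.052 W
Step 4: m_dot = Q_total / (cp * dT) = 80.052 / (4186 * 11.71) = 0.001633 kg/s

0.001633 kg/s


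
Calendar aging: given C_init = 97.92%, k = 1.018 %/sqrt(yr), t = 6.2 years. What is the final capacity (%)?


sqrt(t) = sqrt(6.2) = 2.49
C_final = 97.92 - 1.018 * 2.49 = 95.39%

95.39%


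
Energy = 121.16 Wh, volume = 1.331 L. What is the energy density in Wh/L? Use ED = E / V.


Volumetric ED = 121.16 Wh / 1.331 L = 91.03 Wh/L

91.03 Wh/L


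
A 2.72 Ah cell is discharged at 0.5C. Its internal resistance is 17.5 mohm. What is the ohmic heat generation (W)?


Convert: R = 17.5 mohm = 0.0175 ohm
Step 1: I = C_rate * capacity = 0.5 * 2.72 = 1.36 A
Step 2: Q = I^2 * R = 1.36^2 * 0.0175 = 1.8496 * 0.0175 = 0.03237 W

0.03237 W


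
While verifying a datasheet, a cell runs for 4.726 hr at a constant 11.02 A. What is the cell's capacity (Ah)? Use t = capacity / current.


C = I * t = 11.02 * 4.726 = 52.08 Ah

52.08 Ah


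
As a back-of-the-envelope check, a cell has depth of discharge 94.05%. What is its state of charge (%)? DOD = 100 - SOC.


SOC = 100 - DOD = 100 - 94.05 = 5.95%

5.95%


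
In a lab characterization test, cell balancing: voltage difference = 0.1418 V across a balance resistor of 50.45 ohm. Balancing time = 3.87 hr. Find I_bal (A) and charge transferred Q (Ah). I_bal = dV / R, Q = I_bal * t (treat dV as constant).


I_bal = dV / R = 0.1418 / 50.45 = 0.0028107 A
Q = I_bal * t = 0.0028107 * 3.87 = 0.01088 Ah

I=0.0028107 A, Q=0.01088 Ah


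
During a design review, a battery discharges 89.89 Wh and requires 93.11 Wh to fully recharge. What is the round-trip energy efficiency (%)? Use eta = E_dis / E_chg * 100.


Round-trip efficiency = 89.89/93.11 * 100% = 96.54%

96.54%


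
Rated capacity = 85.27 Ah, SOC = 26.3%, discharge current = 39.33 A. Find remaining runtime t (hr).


Step 1: remaining = SOC/100 * C_total = 26.3/100 * 85.27 = 22.426 Ah
Step 2: t = remaining / I = 22.426 / 39.33 = 0.5702 hr

0.5702 hr


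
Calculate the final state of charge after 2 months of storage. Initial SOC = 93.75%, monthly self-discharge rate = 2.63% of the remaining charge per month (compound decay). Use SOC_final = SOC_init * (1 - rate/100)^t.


decay = (1 - 2.63/100)^2 = 0.94809
SOC_final = 93.75 * 0.94809 = 88.88%

88.88%


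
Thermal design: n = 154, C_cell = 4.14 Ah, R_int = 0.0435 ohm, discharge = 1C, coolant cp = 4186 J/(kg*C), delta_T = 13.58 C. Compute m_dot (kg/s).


Step 1: I = 1 * 4.14 = 4.14 A
Step 2: Q_cell = I^2 * R = 4.14^2 * 0.0435 = 0.74557 W
Step 3: Q_total = 154 * 0.74557 = 114.82 W
Step 4: m_dot = Q_total / (cp * dT) = 114.82 / (4186 * 13.58) = 0.002020 kg/s

0.002020 kg/s


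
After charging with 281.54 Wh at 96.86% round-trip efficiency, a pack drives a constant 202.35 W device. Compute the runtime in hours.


Step 1: E_discharge = eta/100 * E_charge = 96.86/100 * 281.54 = 272.7 Wh
Step 2: t = E_discharge / P = 272.7 / 202.35 = 1.348 hr

1.348 hr


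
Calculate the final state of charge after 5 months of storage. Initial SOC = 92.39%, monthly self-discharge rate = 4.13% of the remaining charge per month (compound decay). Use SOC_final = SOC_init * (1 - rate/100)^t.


decay = (1 - 4.13/100)^5 = 0.80987
SOC_final = 92.39 * 0.80987 = 74.82%

74.82%


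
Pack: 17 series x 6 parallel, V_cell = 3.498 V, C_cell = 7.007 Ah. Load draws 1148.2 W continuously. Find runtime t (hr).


Step 1: E_pack = Ns * V_cell * Np * C_cell = 17 * 3.498 * 6 * 7.007 = 2500.1 Wh
Step 2: t = E_pack / P = 2500.1 / 1148.2 = 2.177 hr

2.177 hr


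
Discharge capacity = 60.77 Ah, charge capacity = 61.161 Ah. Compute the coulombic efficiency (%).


eta_c = Q_dis / Q_chg * 100 = 60.77 / 61.161 * 100 = 99.36%

99.36%


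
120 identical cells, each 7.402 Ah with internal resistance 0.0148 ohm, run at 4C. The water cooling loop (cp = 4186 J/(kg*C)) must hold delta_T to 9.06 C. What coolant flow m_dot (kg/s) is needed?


Step 1: I = 4 * 7.402 = 29.608 A
Step 2: Q_cell = I^2 * R = 29.608^2 * 0.0148 = 12.974 W
Step 3: Q_total = 120 * 12.974 = 1556.9 W
Step 4: m_dot = Q_total / (cp * dT) = 1556.9 / (4186 * 9.06) = 0.04105 kg/s

0.04105 kg/s


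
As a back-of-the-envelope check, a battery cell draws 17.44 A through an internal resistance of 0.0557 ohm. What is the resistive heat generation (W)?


I^2 = 304.15
Q = 304.15 * 0.0557 = 16.94 W

16.94 W


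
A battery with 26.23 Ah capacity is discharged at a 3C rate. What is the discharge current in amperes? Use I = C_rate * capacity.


I = C_rate * capacity = 3 * 26.23 = 78.69 A

78.69 A


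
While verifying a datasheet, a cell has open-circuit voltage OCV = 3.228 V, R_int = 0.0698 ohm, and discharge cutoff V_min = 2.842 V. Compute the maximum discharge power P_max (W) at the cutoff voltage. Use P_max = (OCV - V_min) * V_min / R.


P_max = (OCV - V_min) * V_min / R = (3.228 - 2.842) * 2.842 / 0.0698 = 0.386 * 2.842 / 0.0698 = 15.72 W

15.72 W


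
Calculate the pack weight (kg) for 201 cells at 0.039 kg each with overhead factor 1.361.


m_pack = n * m_cell * overhead = 201 * 0.039 * 1.361 = 10.67 kg

10.67 kg


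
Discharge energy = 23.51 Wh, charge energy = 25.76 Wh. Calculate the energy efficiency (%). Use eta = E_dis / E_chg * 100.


eta_e = E_dis / E_chg * 100 = 23.51 / 25.76 * 100 = 91.27%

91.27%


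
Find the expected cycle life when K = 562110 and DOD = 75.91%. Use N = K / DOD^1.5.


Step 1: DOD^1.5 = 75.91^1.5 = 661.38
Step 2: N = 562110 / 661.38 = 849.9 cycles

849.9 cycles


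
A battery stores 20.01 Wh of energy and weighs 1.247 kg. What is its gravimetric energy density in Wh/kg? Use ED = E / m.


ED = E / m = 20.01 / 1.247 = 16.05 Wh/kg

16.05 Wh/kg


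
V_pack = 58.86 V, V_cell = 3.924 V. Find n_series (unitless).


n = V_pack / V_cell = 58.86 / 3.924 = 15

15


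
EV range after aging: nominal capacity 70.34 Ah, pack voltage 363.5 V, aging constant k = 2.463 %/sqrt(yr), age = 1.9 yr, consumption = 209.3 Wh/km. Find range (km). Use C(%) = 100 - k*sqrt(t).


Step 1: capacity retention = 100 - 2.463 * sqrt(1.9) = 100 - 2.463 * 1.3784 = 96.605%
Step 2: C_now = 70.34 * 96.605/100 = 67.952 Ah
Step 3: E_pack = V * C_now = 363.5 * 67.952 = 24701 Wh
Step 4: range = E_pack / consumption = 24701 / 209.3 = 118.0 km

118.0 km


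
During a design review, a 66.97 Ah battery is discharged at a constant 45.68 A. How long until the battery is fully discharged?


t = capacity / current = 66.97 / 45.68 = 1.466 hr

1.466 hr


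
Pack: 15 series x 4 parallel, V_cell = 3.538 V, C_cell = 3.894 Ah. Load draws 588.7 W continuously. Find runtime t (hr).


Step 1: E_pack = Ns * V_cell * Np * C_cell = 15 * 3.538 * 4 * 3.894 = 826.62 Wh
Step 2: t = E_pack / P = 826.62 / 588.7 = 1.404 hr

1.404 hr


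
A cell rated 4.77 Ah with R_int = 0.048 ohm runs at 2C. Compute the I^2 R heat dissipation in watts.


Step 1: I = C_rate * capacity = 2 * 4.77 = 9.54 A
Step 2: Q = I^2 * R = 9.54^2 * 0.048 = 91.012 * 0.048 = 4.369 W

4.369 W


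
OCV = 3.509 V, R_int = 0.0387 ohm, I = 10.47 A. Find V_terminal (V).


IR drop = 10.47 * 0.0387 = 0.40519 V
V = 3.509 - 0.40519 = 3.104 V

3.104 V


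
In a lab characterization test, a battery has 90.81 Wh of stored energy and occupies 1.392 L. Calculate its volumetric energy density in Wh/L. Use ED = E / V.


Volumetric ED = 90.81 Wh / 1.392 L = 65.24 Wh/L

65.24 Wh/L


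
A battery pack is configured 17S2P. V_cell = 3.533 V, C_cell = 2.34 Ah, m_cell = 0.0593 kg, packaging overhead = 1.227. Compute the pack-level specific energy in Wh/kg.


Step 1: V_pack = 17 * 3.533 = 60.061 V
Step 2: C_pack = 2 * 2.34 = 4.68 Ah
Step 3: E_pack = V_pack * C_pack = 60.061 * 4.68 = 281.09 Wh
Step 4: m_pack = 17 * 2 * 0.0593 * 1.227 = 2.4739 kg
Step 5: ED = E_pack / m_pack = 281.09 / 2.4739 = 113.6 Wh/kg

113.6 Wh/kg


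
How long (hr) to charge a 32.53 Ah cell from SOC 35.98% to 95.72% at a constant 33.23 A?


Step 1: dSOC = 95.72% - 35.98% = 59.74%
Step 2: delta_Ah = 32.53 * 59.74 / 100 = 19.433 Ah
Step 3: t = 19.433 / 33.23 = 0.5848 hr

0.5848 hr


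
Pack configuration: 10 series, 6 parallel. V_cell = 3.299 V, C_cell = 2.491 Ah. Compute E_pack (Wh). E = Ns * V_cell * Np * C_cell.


V_pack = 10 * 3.299 = 32.99 V
C_pack = 6 * 2.491 = 14.946 Ah
E = V_pack * C_pack = 32.99 * 14.946 = 493.1 Wh

493.1 Wh


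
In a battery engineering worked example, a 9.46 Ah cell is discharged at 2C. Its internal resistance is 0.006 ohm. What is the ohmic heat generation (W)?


Step 1: I = C_rate * capacity = 2 * 9.46 = 18.92 A
Step 2: Q = I^2 * R = 18.92^2 * 0.006 = 357.97 * 0.006 = 2.148 W

2.148 W


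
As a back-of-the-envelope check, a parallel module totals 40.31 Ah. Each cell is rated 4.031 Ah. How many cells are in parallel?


n = C_total / C_cell = 40.31 / 4.031 = 10

10


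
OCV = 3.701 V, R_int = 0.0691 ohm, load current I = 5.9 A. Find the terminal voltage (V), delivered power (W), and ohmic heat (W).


Step 1: V_terminal = OCV - I*R = 3.701 - 5.9 * 0.0691 = 3.2933 V
Step 2: P_out = V_terminal * I = 3.2933 * 5.9 = 19.43 W
Step 3: Q = I^2 * R = 5.9^2 * 0.0691 = 2.405 W

V=3.2933 V, P=19.43 W, Q=2.405 W


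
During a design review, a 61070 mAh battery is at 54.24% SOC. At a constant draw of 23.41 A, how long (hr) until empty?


Convert: C_total = 61070 mAh = 61.07 Ah
Step 1: remaining = SOC/100 * C_total = 54.24/100 * 61.07 = 33.124 Ah
Step 2: t = remaining / I = 33.124 / 23.41 = 1.415 hr

1.415 hr


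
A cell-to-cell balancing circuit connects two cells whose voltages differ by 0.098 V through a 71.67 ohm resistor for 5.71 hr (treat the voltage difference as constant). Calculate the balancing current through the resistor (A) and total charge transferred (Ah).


First, Ohm's law: I_bal = 0.098 V / 71.67 ohm = 0.0013674 A
Then Q = I * t = 0.0013674 A * 5.71 hr = 0.007808 Ah

I=0.0013674 A, Q=0.007808 Ah


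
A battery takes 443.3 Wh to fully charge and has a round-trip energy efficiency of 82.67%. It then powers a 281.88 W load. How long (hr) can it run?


Step 1: E_discharge = eta/100 * E_charge = 82.67/100 * 443.3 = 366.48 Wh
Step 2: t = E_discharge / P = 366.48 / 281.88 = 1.300 hr

1.300 hr


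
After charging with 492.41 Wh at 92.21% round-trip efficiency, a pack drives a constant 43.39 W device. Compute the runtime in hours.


Step 1: E_discharge = eta/100 * E_charge = 92.21/100 * 492.41 = 454.05 Wh
Step 2: t = E_discharge / P = 454.05 / 43.39 = 10.46 hr

10.46 hr


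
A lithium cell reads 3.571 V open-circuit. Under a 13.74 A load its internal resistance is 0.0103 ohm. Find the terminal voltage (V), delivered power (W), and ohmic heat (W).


Step 1: V_terminal = OCV - I*R = 3.571 - 13.74 * 0.0103 = 3.4295 V
Step 2: P_out = V_terminal * I = 3.4295 * 13.74 = 47.12 W
Step 3: Q = I^2 * R = 13.74^2 * 0.0103 = 1.945 W

V=3.4295 V, P=47.12 W, Q=1.945 W


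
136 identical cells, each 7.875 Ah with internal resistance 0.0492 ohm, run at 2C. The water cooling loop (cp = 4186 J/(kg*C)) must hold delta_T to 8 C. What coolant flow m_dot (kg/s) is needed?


Step 1: I = 2 * 7.875 = 15.75 A
Step 2: Q_cell = I^2 * R = 15.75^2 * 0.0492 = 12.205 W
Step 3: Q_total = 136 * 12.205 = 1659.9 W
Step 4: m_dot = Q_total / (cp * dT) = 1659.9 / (4186 * 8) = 0.04957 kg/s

0.04957 kg/s
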